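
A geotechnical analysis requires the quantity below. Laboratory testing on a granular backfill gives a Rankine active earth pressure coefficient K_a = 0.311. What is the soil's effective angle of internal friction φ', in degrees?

K_a = tan²(45° − φ/2) ⇒ 45° − φ/2 = arctan(√0.311) = 29.15°.
φ = 2(45° − 29.15°) = 31.71°.

31.7°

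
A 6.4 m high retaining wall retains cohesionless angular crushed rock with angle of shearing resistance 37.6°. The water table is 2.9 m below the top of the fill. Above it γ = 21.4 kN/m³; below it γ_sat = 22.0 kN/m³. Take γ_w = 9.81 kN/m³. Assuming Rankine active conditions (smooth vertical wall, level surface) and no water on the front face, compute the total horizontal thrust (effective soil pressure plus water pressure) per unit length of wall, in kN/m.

153 kN/m

K_a = tan²(45° − φ/2) = 0.2421.
γ' = 22.0 − 9.81 = 12.19 kN/m³. Depth below WT = 3.5 m.
σ'_h at WT = K_a γ d_w = 15.03 kPa; at base = 15.03 + K_a γ' × 3.5 = 25.36 kPa.
P₁ (0–2.9 m) = ½×15.03×2.9 = 21.79. P₂ (2.9–6.4 m) = ½(15.03+25.36)×3.5 = 70.67.
P_w = ½ γ_w h₂² = 0.5×9.81×3.5² = 60.09. Total = 21.79+70.67+60.09 = 152.5 kN/m.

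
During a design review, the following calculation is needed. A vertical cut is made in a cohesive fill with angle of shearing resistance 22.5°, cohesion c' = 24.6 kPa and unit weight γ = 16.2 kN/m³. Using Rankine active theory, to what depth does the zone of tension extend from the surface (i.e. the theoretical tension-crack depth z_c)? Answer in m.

4.55 m

K_a = tan²(45° − 22.5°/2) = 0.4465; √K_a = 0.6682.
The active pressure is zero where K_a γ z = 2c√K_a, so z_c = 2c/(γ√K_a) = 2×24.6/(16.2×0.6682) = 4.545 m.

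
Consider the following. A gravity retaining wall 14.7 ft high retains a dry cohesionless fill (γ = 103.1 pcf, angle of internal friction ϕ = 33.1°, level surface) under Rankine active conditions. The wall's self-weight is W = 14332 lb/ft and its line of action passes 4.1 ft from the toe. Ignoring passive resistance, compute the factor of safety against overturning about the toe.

K_a = tan²(45° − 33.1°/2) = 0.2936.
P_a = ½K_aγH² = 0.5×0.2936×103.1×14.7² = 3270 lb/ft, acting at H/3 = 4.900 ft above the base.
Overturning moment M_o = P_a × H/3 = 3270 × 4.900 = 16020.
Resisting moment M_r = W × 4.1 = 14332 × 4.1 = 58760.
FS_overturning = M_r/M_o = 58760/16020 = 3.667.

3.67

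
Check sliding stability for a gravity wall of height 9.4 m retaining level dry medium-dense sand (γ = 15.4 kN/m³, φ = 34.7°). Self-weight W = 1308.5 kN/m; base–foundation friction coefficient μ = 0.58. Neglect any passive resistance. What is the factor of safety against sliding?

4.06

K_a = tan²(45° − 34.7°/2) = 0.2745.
P_a = ½K_aγH² = 0.5×0.2745×15.4×9.4² = 186.7 kN/m, acting at H/3 = 3.133 m above the base.
FS_sliding = μW / P_a = 0.58×1308.5 / 186.7 = 4.064.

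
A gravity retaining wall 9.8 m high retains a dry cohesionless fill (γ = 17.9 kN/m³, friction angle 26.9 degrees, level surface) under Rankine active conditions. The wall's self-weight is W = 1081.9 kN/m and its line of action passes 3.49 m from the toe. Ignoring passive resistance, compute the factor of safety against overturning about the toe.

K_a = tan²(45° − 26.9°/2) = 0.3770.
P_a = ½K_aγH² = 0.5×0.3770×17.9×9.8² = 324.1 kN/m, acting at H/3 = 3.267 m above the base.
Overturning moment M_o = P_a × H/3 = 324.1 × 3.267 = 1059.
Resisting moment M_r = W × 3.49 = 1081.9 × 3.49 = 3776.
FS_overturning = M_r/M_o = 3776/1059 = 3.567.

3.57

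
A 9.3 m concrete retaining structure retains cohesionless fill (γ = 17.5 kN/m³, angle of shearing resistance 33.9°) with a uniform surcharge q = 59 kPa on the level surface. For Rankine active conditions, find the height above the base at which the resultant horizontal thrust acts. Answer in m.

K_a = 0.2839.
Triangular part P₁ = ½K_aγH² = 214.9 at H/3 = 3.100 m; rectangular part P₂ = K_a q H = 155.8 at H/2 = 4.650 m.
ȳ = (P₁·3.100 + P₂·4.650)/(P₁+P₂) = 3.751 m.

3.75 m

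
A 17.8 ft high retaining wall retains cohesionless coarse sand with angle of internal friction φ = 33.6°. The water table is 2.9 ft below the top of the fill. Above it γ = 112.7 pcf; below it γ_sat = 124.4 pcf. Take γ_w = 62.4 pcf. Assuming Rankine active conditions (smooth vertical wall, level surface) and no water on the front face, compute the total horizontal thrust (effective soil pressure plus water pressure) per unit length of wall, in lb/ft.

10400 lb/ft

K_a = tan²(45° − φ/2) = 0.2875.
γ' = 124.4 − 62.4 = 62.00 pcf. Depth below WT = 14.9 ft.
σ'_h at WT = K_a γ d_w = 93.97 psf; at base = 93.97 + K_a γ' × 14.9 = 359.6 psf.
P₁ (0–2.9 ft) = ½×93.97×2.9 = 136.2. P₂ (2.9–17.8 ft) = ½(93.97+359.6)×14.9 = 3379.
P_w = ½ γ_w h₂² = 0.5×62.4×14.9² = 6927. Total = 136.2+3379+6927 = 10440 lb/ft.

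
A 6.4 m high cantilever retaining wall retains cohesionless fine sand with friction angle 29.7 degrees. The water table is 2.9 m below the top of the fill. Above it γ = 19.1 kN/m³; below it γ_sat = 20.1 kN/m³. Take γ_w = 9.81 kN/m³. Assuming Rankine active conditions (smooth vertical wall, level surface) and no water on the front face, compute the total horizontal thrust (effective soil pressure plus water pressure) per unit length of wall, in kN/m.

174 kN/m

K_a = tan²(45° − φ/2) = 0.3374.
γ' = 20.1 − 9.81 = 10.29 kN/m³. Depth below WT = 3.5 m.
σ'_h at WT = K_a γ d_w = 18.69 kPa; at base = 18.69 + K_a γ' × 3.5 = 30.84 kPa.
P₁ (0–2.9 m) = ½×18.69×2.9 = 27.10. P₂ (2.9–6.4 m) = ½(18.69+30.84)×3.5 = 86.67.
P_w = ½ γ_w h₂² = 0.5×9.81×3.5² = 60.09. Total = 27.10+86.67+60.09 = 173.9 kN/m.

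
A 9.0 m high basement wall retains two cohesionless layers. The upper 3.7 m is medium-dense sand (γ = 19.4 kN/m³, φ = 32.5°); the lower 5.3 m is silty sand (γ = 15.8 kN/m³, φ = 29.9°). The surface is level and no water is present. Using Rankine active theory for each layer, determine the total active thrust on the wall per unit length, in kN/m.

K_a1 = tan²(45°−32.5°/2) = 0.3010; K_a2 = tan²(45°−29.9°/2) = 0.3347.
Layer 1: σ at base = K_a1 γ₁ h₁ = 21.60 kPa; P₁ = ½×21.60×3.7 = 39.97.
Layer 2: σ_v at top = γ₁h₁ = 71.78; σ_h top = K_a2×71.78 = 24.02; σ_h base = K_a2×(71.78+15.8×5.3) = 52.05.
P₂ = ½(24.02+52.05)×5.3 = 201.6. Total P_a = 39.97+201.6 = 241.6 kN/m.

242 kN/m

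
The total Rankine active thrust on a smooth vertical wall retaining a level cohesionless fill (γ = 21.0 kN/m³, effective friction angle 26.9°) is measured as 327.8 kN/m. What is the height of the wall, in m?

K_a = 0.3770. P_a = ½ K_a γ H² ⇒ H = √(2P_a/(K_a γ)).
H = √(2×327.8/(0.3770×21.0)) = 9.100 m.

9.10 m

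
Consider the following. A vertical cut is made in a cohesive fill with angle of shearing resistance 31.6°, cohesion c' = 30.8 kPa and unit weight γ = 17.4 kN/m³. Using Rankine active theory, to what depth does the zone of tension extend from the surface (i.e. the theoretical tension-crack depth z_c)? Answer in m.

K_a = tan²(45° − 31.6°/2) = 0.3123; √K_a = 0.5589.
The active pressure is zero where K_a γ z = 2c√K_a, so z_c = 2c/(γ√K_a) = 2×30.8/(17.4×0.5589) = 6.334 m.

6.33 m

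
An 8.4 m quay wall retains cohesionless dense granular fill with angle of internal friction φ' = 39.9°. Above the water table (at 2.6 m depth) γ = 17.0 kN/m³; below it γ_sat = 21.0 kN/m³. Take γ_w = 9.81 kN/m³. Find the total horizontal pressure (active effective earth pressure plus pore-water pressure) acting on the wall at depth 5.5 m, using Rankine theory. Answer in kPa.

45.2 kPa

K_a = (1 − sin φ)/(1 + sin φ) = 0.2184.
γ' = 21.0 − 9.81 = 11.19 kN/m³.
Effective vertical stress at 5.5 m: σ'_v = 17.0×2.6 + 11.19×2.90 = 76.65 kPa.
σ'_h = K_a σ'_v = 0.2184 × 76.65 = 16.74 kPa; u = γ_w × 2.90 = 28.45 kPa.
Total σ_h = 16.74 + 28.45 = 45.19 kPa.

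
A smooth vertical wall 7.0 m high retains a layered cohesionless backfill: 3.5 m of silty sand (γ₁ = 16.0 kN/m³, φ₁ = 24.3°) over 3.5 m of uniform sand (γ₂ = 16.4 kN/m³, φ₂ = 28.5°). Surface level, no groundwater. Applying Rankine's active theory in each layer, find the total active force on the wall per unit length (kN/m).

146 kN/m

K_a1 = tan²(45°−24.3°/2) = 0.4169; K_a2 = tan²(45°−28.5°/2) = 0.3540.
Layer 1: σ at base = K_a1 γ₁ h₁ = 23.35 kPa; P₁ = ½×23.35×3.5 = 40.86.
Layer 2: σ_v at top = γ₁h₁ = 56.00; σ_h top = K_a2×56.00 = 19.82; σ_h base = K_a2×(56.00+16.4×3.5) = 40.14.
P₂ = ½(19.82+40.14)×3.5 = 104.9. Total P_a = 40.86+104.9 = 145.8 kN/m.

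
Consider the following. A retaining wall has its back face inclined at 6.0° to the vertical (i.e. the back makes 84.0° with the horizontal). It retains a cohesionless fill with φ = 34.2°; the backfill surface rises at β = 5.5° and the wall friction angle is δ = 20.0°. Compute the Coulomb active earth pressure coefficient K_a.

0.318

K_a = sin²(α+φ) / [sin²α · sin(α−δ) · (1 + √{sin(φ+δ)sin(φ−β) / (sin(α−δ)sin(α+β))})²].
With α = 84.0°, φ = 34.2°, δ = 20.0°, β = 5.5°: K_a = 0.3177.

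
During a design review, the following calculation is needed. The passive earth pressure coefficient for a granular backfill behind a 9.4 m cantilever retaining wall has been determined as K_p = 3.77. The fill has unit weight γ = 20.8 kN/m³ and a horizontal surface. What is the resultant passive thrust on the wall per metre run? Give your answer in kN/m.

P = ½ K_p γ H² = 0.5 × 3.77 × 20.8 × 9.4² = 3464 kN/m.

3460 kN/m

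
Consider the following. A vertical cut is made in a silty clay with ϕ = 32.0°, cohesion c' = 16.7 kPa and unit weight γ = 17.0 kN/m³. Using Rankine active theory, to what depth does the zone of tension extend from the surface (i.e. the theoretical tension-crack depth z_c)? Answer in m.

3.54 m

K_a = tan²(45° − 32.0°/2) = 0.3073; √K_a = 0.5543.
The active pressure is zero where K_a γ z = 2c√K_a, so z_c = 2c/(γ√K_a) = 2×16.7/(17.0×0.5543) = 3.544 m.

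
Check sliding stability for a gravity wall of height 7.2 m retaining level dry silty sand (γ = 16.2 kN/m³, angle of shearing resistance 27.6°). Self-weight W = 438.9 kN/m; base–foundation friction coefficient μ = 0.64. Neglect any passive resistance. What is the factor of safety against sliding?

K_a = tan²(45° − 27.6°/2) = 0.3668.
P_a = ½K_aγH² = 0.5×0.3668×16.2×7.2² = 154.0 kN/m, acting at H/3 = 2.400 m above the base.
FS_sliding = μW / P_a = 0.64×438.9 / 154.0 = 1.824.

1.82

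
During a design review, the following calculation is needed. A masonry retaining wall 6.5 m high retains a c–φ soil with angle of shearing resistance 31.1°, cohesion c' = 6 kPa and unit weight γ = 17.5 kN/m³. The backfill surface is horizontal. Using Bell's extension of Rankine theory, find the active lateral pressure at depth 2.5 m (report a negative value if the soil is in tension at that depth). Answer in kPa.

K_a = (1 − sin φ)/(1 + sin φ) = 0.3188.
σ_a = K_a γ z − 2c√K_a = 0.3188×17.5×2.5 − 2×6×0.5646 = 7.172 kPa.

7.17 kPa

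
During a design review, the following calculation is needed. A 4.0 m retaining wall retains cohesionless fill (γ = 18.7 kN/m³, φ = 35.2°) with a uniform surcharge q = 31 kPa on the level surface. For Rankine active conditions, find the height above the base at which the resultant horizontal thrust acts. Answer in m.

K_a = 0.2687.
Triangular part P₁ = ½K_aγH² = 40.20 at H/3 = 1.333 m; rectangular part P₂ = K_a q H = 33.32 at H/2 = 2.000 m.
ȳ = (P₁·1.333 + P₂·2.000)/(P₁+P₂) = 1.635 m.

1.64 m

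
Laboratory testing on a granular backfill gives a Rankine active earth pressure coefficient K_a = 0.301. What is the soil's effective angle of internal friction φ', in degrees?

K_a = tan²(45° − φ/2) ⇒ 45° − φ/2 = arctan(√0.301) = 28.75°.
φ = 2(45° − 28.75°) = 32.50°.

32.5°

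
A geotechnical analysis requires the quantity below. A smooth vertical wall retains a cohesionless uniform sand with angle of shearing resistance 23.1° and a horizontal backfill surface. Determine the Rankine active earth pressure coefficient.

K_a = (1 − sin φ)/(1 + sin φ) = (1 − sin 23.1°)/(1 + sin 23.1°) = 0.4364.

0.436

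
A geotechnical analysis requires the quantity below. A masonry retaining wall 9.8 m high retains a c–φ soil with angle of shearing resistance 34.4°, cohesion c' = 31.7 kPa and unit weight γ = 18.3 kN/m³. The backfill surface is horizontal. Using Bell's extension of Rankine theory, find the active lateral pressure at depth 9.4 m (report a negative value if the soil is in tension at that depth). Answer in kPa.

K_a = (1 − sin φ)/(1 + sin φ) = 0.2780.
σ_a = K_a γ z − 2c√K_a = 0.2780×18.3×9.4 − 2×31.7×0.5272 = 14.39 kPa.

14.4 kPa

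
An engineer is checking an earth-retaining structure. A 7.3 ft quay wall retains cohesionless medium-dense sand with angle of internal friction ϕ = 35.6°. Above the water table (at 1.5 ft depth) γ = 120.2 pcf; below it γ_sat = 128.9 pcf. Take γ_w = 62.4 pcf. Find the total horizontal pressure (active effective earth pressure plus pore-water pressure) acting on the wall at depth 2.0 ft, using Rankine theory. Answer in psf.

87.6 psf

K_a = (1 − sin φ)/(1 + sin φ) = 0.2641.
γ' = 128.9 − 62.4 = 66.50 pcf.
Effective vertical stress at 2.0 ft: σ'_v = 120.2×1.5 + 66.50×0.500 = 213.6 psf.
σ'_h = K_a σ'_v = 0.2641 × 213.6 = 56.40 psf; u = γ_w × 0.500 = 31.20 psf.
Total σ_h = 56.40 + 31.20 = 87.60 psf.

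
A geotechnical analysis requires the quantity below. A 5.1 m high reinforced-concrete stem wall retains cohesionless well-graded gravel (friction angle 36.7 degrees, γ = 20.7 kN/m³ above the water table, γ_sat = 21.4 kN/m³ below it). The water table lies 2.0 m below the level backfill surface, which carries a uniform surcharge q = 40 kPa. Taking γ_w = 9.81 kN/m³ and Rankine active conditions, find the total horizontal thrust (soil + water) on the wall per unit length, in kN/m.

155 kN/m

K_a = tan²(45° − φ/2) = 0.2519.
γ' = 21.4 − 9.81 = 11.59 kN/m³. h₂ = H − d_w = 3.1 m.
σ'_h: at surface K_a·q = 10.07; at WT K_a(q+γd_w) = 20.50; at base K_a(q+γd_w+γ'h₂) = 29.55 kPa.
P₁ = ½(10.07+20.50)×2.0 = 30.58; P₂ = ½(20.50+29.55)×3.1 = 77.58; P_w = ½γ_w h₂² = 47.14.
Total = 30.58+77.58+47.14 = 155.3 kN/m.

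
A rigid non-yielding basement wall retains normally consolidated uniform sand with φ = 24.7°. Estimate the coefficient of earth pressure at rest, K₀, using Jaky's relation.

0.582

K₀ = 1 − sin φ' = 1 − sin 24.7° = 0.5821.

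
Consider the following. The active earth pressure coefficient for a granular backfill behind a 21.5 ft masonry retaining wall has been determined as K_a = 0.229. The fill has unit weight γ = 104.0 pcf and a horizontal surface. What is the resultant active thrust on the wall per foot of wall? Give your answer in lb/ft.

5500 lb/ft

P = ½ K_a γ H² = 0.5 × 0.229 × 104.0 × 21.5² = 5504 lb/ft.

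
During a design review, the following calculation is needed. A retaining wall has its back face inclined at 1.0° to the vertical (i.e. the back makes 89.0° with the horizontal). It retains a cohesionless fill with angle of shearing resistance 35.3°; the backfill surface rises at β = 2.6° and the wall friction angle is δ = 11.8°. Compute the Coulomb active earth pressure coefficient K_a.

K_a = sin²(α+φ) / [sin²α · sin(α−δ) · (1 + √{sin(φ+δ)sin(φ−β) / (sin(α−δ)sin(α+β))})²].
With α = 89.0°, φ = 35.3°, δ = 11.8°, β = 2.6°: K_a = 0.2612.

0.261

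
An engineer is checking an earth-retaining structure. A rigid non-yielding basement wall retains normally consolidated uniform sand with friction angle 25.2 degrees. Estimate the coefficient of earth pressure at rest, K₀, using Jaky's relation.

0.574

K₀ = 1 − sin φ' = 1 − sin 25.2° = 0.5742.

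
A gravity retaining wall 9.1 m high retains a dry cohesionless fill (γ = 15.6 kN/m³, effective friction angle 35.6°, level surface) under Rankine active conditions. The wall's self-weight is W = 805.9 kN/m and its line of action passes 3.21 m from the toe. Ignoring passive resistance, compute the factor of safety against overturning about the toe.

K_a = tan²(45° − 35.6°/2) = 0.2641.
P_a = ½K_aγH² = 0.5×0.2641×15.6×9.1² = 170.6 kN/m, acting at H/3 = 3.033 m above the base.
Overturning moment M_o = P_a × H/3 = 170.6 × 3.033 = 517.5.
Resisting moment M_r = W × 3.21 = 805.9 × 3.21 = 2587.
FS_overturning = M_r/M_o = 2587/517.5 = 4.999.

5.00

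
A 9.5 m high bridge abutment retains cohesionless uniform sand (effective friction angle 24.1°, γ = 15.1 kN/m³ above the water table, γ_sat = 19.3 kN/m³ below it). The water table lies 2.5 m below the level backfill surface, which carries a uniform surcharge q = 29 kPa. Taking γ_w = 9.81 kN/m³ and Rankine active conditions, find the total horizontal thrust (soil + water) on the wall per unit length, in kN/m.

K_a = tan²(45° − φ/2) = 0.4201.
γ' = 19.3 − 9.81 = 9.490 kN/m³. h₂ = H − d_w = 7.0 m.
σ'_h: at surface K_a·q = 12.18; at WT K_a(q+γd_w) = 28.04; at base K_a(q+γd_w+γ'h₂) = 55.95 kPa.
P₁ = ½(12.18+28.04)×2.5 = 50.28; P₂ = ½(28.04+55.95)×7.0 = 294.0; P_w = ½γ_w h₂² = 240.3.
Total = 50.28+294.0+240.3 = 584.6 kN/m.

585 kN/m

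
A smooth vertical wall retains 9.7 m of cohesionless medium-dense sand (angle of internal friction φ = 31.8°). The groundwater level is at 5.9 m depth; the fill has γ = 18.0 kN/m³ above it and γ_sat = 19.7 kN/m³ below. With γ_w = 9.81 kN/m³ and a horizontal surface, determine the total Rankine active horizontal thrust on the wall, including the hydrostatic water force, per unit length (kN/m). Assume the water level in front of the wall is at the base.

K_a = tan²(45° − φ/2) = 0.3098.
γ' = 19.7 − 9.81 = 9.890 kN/m³. Depth below WT = 3.8 m.
σ'_h at WT = K_a γ d_w = 32.90 kPa; at base = 32.90 + K_a γ' × 3.8 = 44.54 kPa.
P₁ (0–5.9 m) = ½×32.90×5.9 = 97.06. P₂ (5.9–9.7 m) = ½(32.90+44.54)×3.8 = 147.1.
P_w = ½ γ_w h₂² = 0.5×9.81×3.8² = 70.83. Total = 97.06+147.1+70.83 = 315.0 kN/m.

315 kN/m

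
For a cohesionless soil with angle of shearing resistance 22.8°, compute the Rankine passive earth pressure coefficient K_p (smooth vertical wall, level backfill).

K_p = (1 + sin φ)/(1 − sin φ) = tan²(45° + 22.8°/2) = 2.265.

2.27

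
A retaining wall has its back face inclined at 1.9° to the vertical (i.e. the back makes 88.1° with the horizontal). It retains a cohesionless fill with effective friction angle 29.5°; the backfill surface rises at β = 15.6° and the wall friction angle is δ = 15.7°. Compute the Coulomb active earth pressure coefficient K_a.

0.404

K_a = sin²(α+φ) / [sin²α · sin(α−δ) · (1 + √{sin(φ+δ)sin(φ−β) / (sin(α−δ)sin(α+β))})²].
With α = 88.1°, φ = 29.5°, δ = 15.7°, β = 15.6°: K_a = 0.4039.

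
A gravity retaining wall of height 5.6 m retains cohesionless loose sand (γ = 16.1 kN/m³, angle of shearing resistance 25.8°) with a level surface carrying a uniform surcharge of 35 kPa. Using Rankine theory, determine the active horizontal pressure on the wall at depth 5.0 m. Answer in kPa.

45.4 kPa

K_a = (1 − sin φ)/(1 + sin φ) = 0.3935.
σ_v = γz + q = 16.1 × 5.0 + 35 = 115.5 kPa.
σ_h = K_a σ_v = 0.3935 × 115.5 = 45.45 kPa.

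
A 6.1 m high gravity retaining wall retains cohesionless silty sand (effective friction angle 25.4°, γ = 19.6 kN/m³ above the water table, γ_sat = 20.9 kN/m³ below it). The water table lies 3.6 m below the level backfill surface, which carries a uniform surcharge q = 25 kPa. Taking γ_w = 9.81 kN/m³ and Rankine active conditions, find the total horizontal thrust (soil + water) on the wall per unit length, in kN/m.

227 kN/m

K_a = tan²(45° − φ/2) = 0.3996.
γ' = 20.9 − 9.81 = 11.09 kN/m³. h₂ = H − d_w = 2.5 m.
σ'_h: at surface K_a·q = 9.991; at WT K_a(q+γd_w) = 38.19; at base K_a(q+γd_w+γ'h₂) = 49.27 kPa.
P₁ = ½(9.991+38.19)×3.6 = 86.73; P₂ = ½(38.19+49.27)×2.5 = 109.3; P_w = ½γ_w h₂² = 30.66.
Total = 86.73+109.3+30.66 = 226.7 kN/m.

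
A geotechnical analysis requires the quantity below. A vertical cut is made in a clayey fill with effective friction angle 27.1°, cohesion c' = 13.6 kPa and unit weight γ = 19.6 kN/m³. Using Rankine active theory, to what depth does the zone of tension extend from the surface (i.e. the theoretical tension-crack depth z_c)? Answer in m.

2.27 m

K_a = tan²(45° − 27.1°/2) = 0.3741; √K_a = 0.6116.
The active pressure is zero where K_a γ z = 2c√K_a, so z_c = 2c/(γ√K_a) = 2×13.6/(19.6×0.6116) = 2.269 m.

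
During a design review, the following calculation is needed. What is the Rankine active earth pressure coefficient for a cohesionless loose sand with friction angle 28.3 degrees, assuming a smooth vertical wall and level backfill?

0.357

K_a = tan²(45° − φ/2) = tan²(30.85°) = 0.3568.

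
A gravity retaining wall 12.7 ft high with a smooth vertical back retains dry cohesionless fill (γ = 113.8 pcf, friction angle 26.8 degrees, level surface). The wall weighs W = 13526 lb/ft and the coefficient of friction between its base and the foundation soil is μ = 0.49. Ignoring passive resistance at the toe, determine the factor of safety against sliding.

K_a = tan²(45° − 26.8°/2) = 0.3785.
P_a = ½K_aγH² = 0.5×0.3785×113.8×12.7² = 3473 lb/ft, acting at H/3 = 4.233 ft above the base.
FS_sliding = μW / P_a = 0.49×13526 / 3473 = 1.908.

1.91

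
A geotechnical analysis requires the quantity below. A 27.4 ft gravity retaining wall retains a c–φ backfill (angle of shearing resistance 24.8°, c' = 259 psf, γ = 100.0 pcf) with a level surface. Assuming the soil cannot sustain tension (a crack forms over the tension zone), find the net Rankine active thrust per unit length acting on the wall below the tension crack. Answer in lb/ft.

7620 lb/ft

K_a = 0.4090; √K_a = 0.6395.
Tension-crack depth z_c = 2c/(γ√K_a) = 2×259/(100.0×0.6395) = 8.100 ft.
σ_a at base = K_a γ H − 2c√K_a = 0.4090×100.0×27.4 − 2×259×0.6395 = 789.4 psf.
P_a = ½ × 789.4 × (H − z_c) = 0.5×789.4×19.30 = 7618 lb/ft.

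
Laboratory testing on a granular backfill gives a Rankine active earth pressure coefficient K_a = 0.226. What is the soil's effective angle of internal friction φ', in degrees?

K_a = tan²(45° − φ/2) ⇒ 45° − φ/2 = arctan(√0.226) = 25.43°.
φ = 2(45° − 25.43°) = 39.15°.

39.1°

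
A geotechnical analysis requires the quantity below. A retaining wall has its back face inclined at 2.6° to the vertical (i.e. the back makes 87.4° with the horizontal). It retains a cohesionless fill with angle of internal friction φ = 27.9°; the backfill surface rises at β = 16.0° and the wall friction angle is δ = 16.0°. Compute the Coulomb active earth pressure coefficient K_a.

0.445

K_a = sin²(α+φ) / [sin²α · sin(α−δ) · (1 + √{sin(φ+δ)sin(φ−β) / (sin(α−δ)sin(α+β))})²].
With α = 87.4°, φ = 27.9°, δ = 16.0°, β = 16.0°: K_a = 0.4448.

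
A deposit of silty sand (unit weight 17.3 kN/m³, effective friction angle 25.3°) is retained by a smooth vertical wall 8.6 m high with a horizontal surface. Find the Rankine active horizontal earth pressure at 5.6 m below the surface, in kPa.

38.9 kPa

K_a = (1 − sin φ)/(1 + sin φ) = 0.4012.
σ_h = K_a γ z = 0.4012 × 17.3 × 5.6 = 38.87 kPa.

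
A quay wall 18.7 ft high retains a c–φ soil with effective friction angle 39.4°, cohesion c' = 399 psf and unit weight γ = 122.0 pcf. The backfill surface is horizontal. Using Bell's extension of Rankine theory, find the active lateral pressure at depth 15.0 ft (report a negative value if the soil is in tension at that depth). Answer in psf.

31.7 psf

K_a = (1 − sin φ)/(1 + sin φ) = 0.2234.
σ_a = K_a γ z − 2c√K_a = 0.2234×122.0×15.0 − 2×399×0.4727 = 31.69 psf.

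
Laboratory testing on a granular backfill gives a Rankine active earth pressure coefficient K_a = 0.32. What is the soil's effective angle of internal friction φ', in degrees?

K_a = tan²(45° − φ/2) ⇒ 45° − φ/2 = arctan(√0.32) = 29.50°.
φ = 2(45° − 29.50°) = 31.01°.

31.0°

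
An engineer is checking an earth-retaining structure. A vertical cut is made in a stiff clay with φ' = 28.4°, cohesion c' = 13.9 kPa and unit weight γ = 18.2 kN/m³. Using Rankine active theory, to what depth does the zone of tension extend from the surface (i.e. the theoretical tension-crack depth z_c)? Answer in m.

K_a = tan²(45° − 28.4°/2) = 0.3554; √K_a = 0.5961.
The active pressure is zero where K_a γ z = 2c√K_a, so z_c = 2c/(γ√K_a) = 2×13.9/(18.2×0.5961) = 2.562 m.

2.56 m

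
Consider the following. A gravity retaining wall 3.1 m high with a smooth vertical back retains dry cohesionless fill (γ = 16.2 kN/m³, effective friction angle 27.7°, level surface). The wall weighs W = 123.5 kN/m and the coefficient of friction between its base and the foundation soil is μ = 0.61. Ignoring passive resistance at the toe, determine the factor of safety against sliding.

2.65

K_a = tan²(45° − 27.7°/2) = 0.3653.
P_a = ½K_aγH² = 0.5×0.3653×16.2×3.1² = 28.44 kN/m, acting at H/3 = 1.033 m above the base.
FS_sliding = μW / P_a = 0.61×123.5 / 28.44 = 2.649.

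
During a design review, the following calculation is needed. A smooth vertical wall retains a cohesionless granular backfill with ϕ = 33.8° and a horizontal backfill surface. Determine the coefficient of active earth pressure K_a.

K_a = tan²(45° − φ/2) = tan²(28.10°) = 0.2851.

0.285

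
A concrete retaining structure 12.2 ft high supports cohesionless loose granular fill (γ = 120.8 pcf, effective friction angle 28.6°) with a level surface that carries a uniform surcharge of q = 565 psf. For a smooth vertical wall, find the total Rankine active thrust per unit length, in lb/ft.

K_a = tan²(45° − φ/2) = 0.3525.
Soil triangle: ½ K_a γ H² = 0.5×0.3525×120.8×12.2² = 3169 lb/ft.
Surcharge rectangle: K_a q H = 0.3525×565×12.2 = 2430 lb/ft.
Total = 3169 + 2430 = 5599 lb/ft.

5600 lb/ft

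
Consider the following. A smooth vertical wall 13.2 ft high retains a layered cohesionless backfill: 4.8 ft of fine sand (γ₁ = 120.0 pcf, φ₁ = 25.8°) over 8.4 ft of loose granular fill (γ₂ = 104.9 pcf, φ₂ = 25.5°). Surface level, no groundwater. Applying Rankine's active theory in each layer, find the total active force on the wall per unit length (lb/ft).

3940 lb/ft

K_a1 = tan²(45°−25.8°/2) = 0.3935; K_a2 = tan²(45°−25.5°/2) = 0.3981.
Layer 1: σ at base = K_a1 γ₁ h₁ = 226.7 psf; P₁ = ½×226.7×4.8 = 544.0.
Layer 2: σ_v at top = γ₁h₁ = 576.0; σ_h top = K_a2×576.0 = 229.3; σ_h base = K_a2×(576.0+104.9×8.4) = 580.1.
P₂ = ½(229.3+580.1)×8.4 = 3399. Total P_a = 544.0+3399 = 3943 lb/ft.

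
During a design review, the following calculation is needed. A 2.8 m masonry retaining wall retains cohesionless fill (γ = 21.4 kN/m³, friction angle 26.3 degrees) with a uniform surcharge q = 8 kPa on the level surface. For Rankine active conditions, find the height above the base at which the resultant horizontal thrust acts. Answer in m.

1.03 m

K_a = 0.3859.
Triangular part P₁ = ½K_aγH² = 32.38 at H/3 = 0.9333 m; rectangular part P₂ = K_a q H = 8.645 at H/2 = 1.400 m.
ȳ = (P₁·0.9333 + P₂·1.400)/(P₁+P₂) = 1.032 m.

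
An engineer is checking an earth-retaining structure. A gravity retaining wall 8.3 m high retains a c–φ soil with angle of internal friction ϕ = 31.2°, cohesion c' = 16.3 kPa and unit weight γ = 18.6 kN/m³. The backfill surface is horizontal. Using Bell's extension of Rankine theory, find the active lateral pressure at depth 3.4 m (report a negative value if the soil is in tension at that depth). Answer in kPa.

1.71 kPa

K_a = (1 − sin φ)/(1 + sin φ) = 0.3175.
σ_a = K_a γ z − 2c√K_a = 0.3175×18.6×3.4 − 2×16.3×0.5635 = 1.710 kPa.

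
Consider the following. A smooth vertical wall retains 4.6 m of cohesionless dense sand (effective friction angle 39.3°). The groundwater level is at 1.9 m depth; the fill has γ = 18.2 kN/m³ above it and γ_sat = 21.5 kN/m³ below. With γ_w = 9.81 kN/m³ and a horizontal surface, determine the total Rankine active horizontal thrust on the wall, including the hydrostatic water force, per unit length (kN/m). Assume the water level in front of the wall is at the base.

73.7 kN/m

K_a = tan²(45° − φ/2) = 0.2245.
γ' = 21.5 − 9.81 = 11.69 kN/m³. Depth below WT = 2.7 m.
σ'_h at WT = K_a γ d_w = 7.762 kPa; at base = 7.762 + K_a γ' × 2.7 = 14.85 kPa.
P₁ (0–1.9 m) = ½×7.762×1.9 = 7.374. P₂ (1.9–4.6 m) = ½(7.762+14.85)×2.7 = 30.52.
P_w = ½ γ_w h₂² = 0.5×9.81×2.7² = 35.76. Total = 7.374+30.52+35.76 = 73.65 kN/m.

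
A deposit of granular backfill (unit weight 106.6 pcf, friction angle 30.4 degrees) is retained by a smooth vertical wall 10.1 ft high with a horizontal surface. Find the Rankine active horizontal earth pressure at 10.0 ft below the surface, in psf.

350 psf

K_a = (1 − sin φ)/(1 + sin φ) = 0.3280.
σ_h = K_a γ z = 0.3280 × 106.6 × 10.0 = 349.6 psf.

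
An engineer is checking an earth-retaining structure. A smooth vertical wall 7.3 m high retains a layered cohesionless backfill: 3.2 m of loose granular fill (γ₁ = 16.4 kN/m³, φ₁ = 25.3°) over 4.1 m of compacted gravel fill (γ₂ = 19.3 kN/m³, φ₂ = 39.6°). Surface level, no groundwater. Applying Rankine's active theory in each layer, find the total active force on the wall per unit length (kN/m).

117 kN/m

K_a1 = tan²(45°−25.3°/2) = 0.4012; K_a2 = tan²(45°−39.6°/2) = 0.2214.
Layer 1: σ at base = K_a1 γ₁ h₁ = 21.05 kPa; P₁ = ½×21.05×3.2 = 33.69.
Layer 2: σ_v at top = γ₁h₁ = 52.48; σ_h top = K_a2×52.48 = 11.62; σ_h base = K_a2×(52.48+19.3×4.1) = 29.14.
P₂ = ½(11.62+29.14)×4.1 = 83.56. Total P_a = 33.69+83.56 = 117.3 kN/m.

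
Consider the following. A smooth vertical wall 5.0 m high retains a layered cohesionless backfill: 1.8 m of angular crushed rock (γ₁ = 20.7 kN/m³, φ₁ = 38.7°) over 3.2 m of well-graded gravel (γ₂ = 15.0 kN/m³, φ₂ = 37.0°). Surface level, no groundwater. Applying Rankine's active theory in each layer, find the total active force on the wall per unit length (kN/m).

56.5 kN/m

K_a1 = tan²(45°−38.7°/2) = 0.2306; K_a2 = tan²(45°−37.0°/2) = 0.2486.
Layer 1: σ at base = K_a1 γ₁ h₁ = 8.592 kPa; P₁ = ½×8.592×1.8 = 7.732.
Layer 2: σ_v at top = γ₁h₁ = 37.26; σ_h top = K_a2×37.26 = 9.262; σ_h base = K_a2×(37.26+15.0×3.2) = 21.19.
P₂ = ½(9.262+21.19)×3.2 = 48.73. Total P_a = 7.732+48.73 = 56.46 kN/m.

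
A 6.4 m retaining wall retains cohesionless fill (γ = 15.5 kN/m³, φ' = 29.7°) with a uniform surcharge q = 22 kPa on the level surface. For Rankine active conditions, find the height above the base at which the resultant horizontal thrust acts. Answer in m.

K_a = 0.3374.
Triangular part P₁ = ½K_aγH² = 107.1 at H/3 = 2.133 m; rectangular part P₂ = K_a q H = 47.50 at H/2 = 3.200 m.
ȳ = (P₁·2.133 + P₂·3.200)/(P₁+P₂) = 2.461 m.

2.46 m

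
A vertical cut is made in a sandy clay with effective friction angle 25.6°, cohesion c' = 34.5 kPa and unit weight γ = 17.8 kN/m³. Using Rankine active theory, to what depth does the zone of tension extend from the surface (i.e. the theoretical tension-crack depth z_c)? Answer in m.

6.16 m

K_a = tan²(45° − 25.6°/2) = 0.3966; √K_a = 0.6297.
The active pressure is zero where K_a γ z = 2c√K_a, so z_c = 2c/(γ√K_a) = 2×34.5/(17.8×0.6297) = 6.156 m.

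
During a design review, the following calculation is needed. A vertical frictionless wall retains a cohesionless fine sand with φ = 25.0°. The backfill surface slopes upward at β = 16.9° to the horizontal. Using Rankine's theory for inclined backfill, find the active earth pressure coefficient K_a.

K_a = cos β · (cos β − √(cos²β − cos²φ)) / (cos β + √(cos²β − cos²φ)).
cos β = 0.9568, cos φ = 0.9063, √(cos²β − cos²φ) = 0.3068.
K_a = 0.9568 × (0.9568 − 0.3068)/(0.9568 + 0.3068) = 0.4922.

0.492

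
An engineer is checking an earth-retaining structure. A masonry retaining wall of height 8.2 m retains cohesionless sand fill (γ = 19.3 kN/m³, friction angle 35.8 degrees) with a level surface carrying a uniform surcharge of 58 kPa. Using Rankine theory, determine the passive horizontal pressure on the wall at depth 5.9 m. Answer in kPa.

656 kPa

K_p = (1 + sin φ)/(1 − sin φ) = 3.819.
σ_v = γz + q = 19.3 × 5.9 + 58 = 171.9 kPa.
σ_h = K_p σ_v = 3.819 × 171.9 = 656.3 kPa.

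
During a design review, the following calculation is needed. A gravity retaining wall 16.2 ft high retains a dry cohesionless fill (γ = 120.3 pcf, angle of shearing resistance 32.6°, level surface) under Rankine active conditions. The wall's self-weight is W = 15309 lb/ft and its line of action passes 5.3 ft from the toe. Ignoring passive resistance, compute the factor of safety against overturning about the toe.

K_a = tan²(45° − 32.6°/2) = 0.2997.
P_a = ½K_aγH² = 0.5×0.2997×120.3×16.2² = 4732 lb/ft, acting at H/3 = 5.400 ft above the base.
Overturning moment M_o = P_a × H/3 = 4732 × 5.400 = 25550.
Resisting moment M_r = W × 5.3 = 15309 × 5.3 = 81140.
FS_overturning = M_r/M_o = 81140/25550 = 3.176.

3.18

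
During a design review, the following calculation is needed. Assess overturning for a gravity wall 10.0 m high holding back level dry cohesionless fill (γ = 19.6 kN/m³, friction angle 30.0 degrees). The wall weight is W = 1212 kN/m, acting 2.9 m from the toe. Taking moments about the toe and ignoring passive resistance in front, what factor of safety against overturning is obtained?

K_a = tan²(45° − 30.0°/2) = 0.3333.
P_a = ½K_aγH² = 0.5×0.3333×19.6×10.0² = 326.7 kN/m, acting at H/3 = 3.333 m above the base.
Overturning moment M_o = P_a × H/3 = 326.7 × 3.333 = 1089.
Resisting moment M_r = W × 2.9 = 1212 × 2.9 = 3515.
FS_overturning = M_r/M_o = 3515/1089 = 3.228.

3.23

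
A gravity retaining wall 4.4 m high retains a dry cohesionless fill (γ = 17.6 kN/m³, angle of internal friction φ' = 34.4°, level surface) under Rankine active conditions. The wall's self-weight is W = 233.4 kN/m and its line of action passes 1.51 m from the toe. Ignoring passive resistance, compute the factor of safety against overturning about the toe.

K_a = tan²(45° − 34.4°/2) = 0.2780.
P_a = ½K_aγH² = 0.5×0.2780×17.6×4.4² = 47.36 kN/m, acting at H/3 = 1.467 m above the base.
Overturning moment M_o = P_a × H/3 = 47.36 × 1.467 = 69.46.
Resisting moment M_r = W × 1.51 = 233.4 × 1.51 = 352.4.
FS_overturning = M_r/M_o = 352.4/69.46 = 5.074.

5.07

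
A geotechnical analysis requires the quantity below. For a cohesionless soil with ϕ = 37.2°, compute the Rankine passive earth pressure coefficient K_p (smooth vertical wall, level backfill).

K_p = (1 + sin φ)/(1 − sin φ) = tan²(45° + 37.2°/2) = 4.058.

4.06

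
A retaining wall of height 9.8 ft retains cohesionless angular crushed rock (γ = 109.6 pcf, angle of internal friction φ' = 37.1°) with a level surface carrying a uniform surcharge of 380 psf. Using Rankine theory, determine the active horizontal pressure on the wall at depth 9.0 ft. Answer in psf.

338 psf

K_a = (1 − sin φ)/(1 + sin φ) = 0.2475.
σ_v = γz + q = 109.6 × 9.0 + 380 = 1366 psf.
σ_h = K_a σ_v = 0.2475 × 1366 = 338.2 psf.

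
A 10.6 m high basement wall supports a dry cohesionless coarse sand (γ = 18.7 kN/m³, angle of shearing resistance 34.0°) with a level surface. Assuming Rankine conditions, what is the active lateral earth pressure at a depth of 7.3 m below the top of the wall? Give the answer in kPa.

38.6 kPa

K_a = (1 − sin φ)/(1 + sin φ) = 0.2827.
σ_h = K_a γ z = 0.2827 × 18.7 × 7.3 = 38.59 kPa.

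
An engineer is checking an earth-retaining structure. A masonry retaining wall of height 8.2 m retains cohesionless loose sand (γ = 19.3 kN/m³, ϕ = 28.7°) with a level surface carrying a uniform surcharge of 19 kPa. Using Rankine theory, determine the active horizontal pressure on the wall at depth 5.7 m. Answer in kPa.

K_a = (1 − sin φ)/(1 + sin φ) = 0.3511.
σ_v = γz + q = 19.3 × 5.7 + 19 = 129.0 kPa.
σ_h = K_a σ_v = 0.3511 × 129.0 = 45.30 kPa.

45.3 kPa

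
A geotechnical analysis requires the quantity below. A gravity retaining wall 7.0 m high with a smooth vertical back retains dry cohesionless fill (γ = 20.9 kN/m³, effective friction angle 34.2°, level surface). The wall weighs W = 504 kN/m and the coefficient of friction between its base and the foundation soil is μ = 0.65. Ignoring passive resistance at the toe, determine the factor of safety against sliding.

2.28

K_a = tan²(45° − 34.2°/2) = 0.2803.
P_a = ½K_aγH² = 0.5×0.2803×20.9×7.0² = 143.5 kN/m, acting at H/3 = 2.333 m above the base.
FS_sliding = μW / P_a = 0.65×504 / 143.5 = 2.282.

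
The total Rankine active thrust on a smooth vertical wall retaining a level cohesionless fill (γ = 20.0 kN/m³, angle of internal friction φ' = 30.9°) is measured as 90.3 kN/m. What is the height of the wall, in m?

K_a = 0.3214. P_a = ½ K_a γ H² ⇒ H = √(2P_a/(K_a γ)).
H = √(2×90.3/(0.3214×20.0)) = 5.301 m.

5.30 m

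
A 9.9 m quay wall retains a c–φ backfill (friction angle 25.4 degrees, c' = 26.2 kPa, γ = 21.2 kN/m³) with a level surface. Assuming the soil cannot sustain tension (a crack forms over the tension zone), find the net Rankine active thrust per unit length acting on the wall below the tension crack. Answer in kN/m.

K_a = 0.3996; √K_a = 0.6322.
Tension-crack depth z_c = 2c/(γ√K_a) = 2×26.2/(21.2×0.6322) = 3.910 m.
σ_a at base = K_a γ H − 2c√K_a = 0.3996×21.2×9.9 − 2×26.2×0.6322 = 50.75 kPa.
P_a = ½ × 50.75 × (H − z_c) = 0.5×50.75×5.990 = 152.0 kN/m.

152 kN/m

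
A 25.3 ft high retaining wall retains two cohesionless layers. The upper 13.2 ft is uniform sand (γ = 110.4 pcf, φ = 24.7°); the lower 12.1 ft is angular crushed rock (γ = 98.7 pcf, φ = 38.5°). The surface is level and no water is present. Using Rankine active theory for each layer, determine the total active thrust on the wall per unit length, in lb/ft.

K_a1 = tan²(45°−24.7°/2) = 0.4106; K_a2 = tan²(45°−38.5°/2) = 0.2327.
Layer 1: σ at base = K_a1 γ₁ h₁ = 598.3 psf; P₁ = ½×598.3×13.2 = 3949.
Layer 2: σ_v at top = γ₁h₁ = 1457; σ_h top = K_a2×1457 = 339.0; σ_h base = K_a2×(1457+98.7×12.1) = 616.9.
P₂ = ½(339.0+616.9)×12.1 = 5783. Total P_a = 3949+5783 = 9732 lb/ft.

9730 lb/ft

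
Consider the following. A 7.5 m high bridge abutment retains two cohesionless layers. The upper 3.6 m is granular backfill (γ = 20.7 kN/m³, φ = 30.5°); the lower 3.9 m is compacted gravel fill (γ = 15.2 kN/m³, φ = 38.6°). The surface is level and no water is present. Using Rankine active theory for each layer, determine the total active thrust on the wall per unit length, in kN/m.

K_a1 = tan²(45°−30.5°/2) = 0.3267; K_a2 = tan²(45°−38.6°/2) = 0.2316.
Layer 1: σ at base = K_a1 γ₁ h₁ = 24.34 kPa; P₁ = ½×24.34×3.6 = 43.82.
Layer 2: σ_v at top = γ₁h₁ = 74.52; σ_h top = K_a2×74.52 = 17.26; σ_h base = K_a2×(74.52+15.2×3.9) = 30.99.
P₂ = ½(17.26+30.99)×3.9 = 94.09. Total P_a = 43.82+94.09 = 137.9 kN/m.

138 kN/m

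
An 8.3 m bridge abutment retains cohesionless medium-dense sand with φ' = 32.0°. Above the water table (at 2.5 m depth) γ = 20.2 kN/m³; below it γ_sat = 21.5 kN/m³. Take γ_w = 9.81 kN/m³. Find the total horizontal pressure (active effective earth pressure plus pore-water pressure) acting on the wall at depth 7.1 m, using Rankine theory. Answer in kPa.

77.2 kPa

K_a = (1 − sin φ)/(1 + sin φ) = 0.3073.
γ' = 21.5 − 9.81 = 11.69 kN/m³.
Effective vertical stress at 7.1 m: σ'_v = 20.2×2.5 + 11.69×4.60 = 104.3 kPa.
σ'_h = K_a σ'_v = 0.3073 × 104.3 = 32.04 kPa; u = γ_w × 4.60 = 45.13 kPa.
Total σ_h = 32.04 + 45.13 = 77.17 kPa.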